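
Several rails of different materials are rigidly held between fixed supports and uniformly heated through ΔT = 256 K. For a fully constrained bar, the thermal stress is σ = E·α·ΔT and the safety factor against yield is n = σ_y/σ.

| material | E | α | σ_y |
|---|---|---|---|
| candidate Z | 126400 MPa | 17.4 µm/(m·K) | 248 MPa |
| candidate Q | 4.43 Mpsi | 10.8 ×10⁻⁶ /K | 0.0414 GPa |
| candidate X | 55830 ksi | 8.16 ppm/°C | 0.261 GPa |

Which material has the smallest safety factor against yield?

candidate X

With everything in SI (GPa, ×10⁻⁶/K, MPa):
  candidate Z: E = 126.4, α = 17.4, σ_y = 248.0 → σ = 563 MPa, n = 0.440
  candidate Q: E = 30.54, α = 10.8, σ_y = 41.40 → σ = 84.4 MPa, n = 0.490
  candidate X: E = 384.9, α = 8.16, σ_y = 261.0 → σ = 804 MPa, n = 0.325
Smallest n: candidate X with n = 0.325.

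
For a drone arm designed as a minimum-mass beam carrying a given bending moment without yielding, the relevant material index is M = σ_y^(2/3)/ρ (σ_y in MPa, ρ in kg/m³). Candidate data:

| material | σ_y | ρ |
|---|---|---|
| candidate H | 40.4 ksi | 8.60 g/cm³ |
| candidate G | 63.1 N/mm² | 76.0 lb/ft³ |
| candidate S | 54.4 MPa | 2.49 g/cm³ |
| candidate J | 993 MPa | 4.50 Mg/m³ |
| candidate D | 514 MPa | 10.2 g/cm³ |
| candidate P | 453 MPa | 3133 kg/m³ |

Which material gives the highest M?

Convert each candidate to consistent units, then evaluate M:
  candidate H: σ_y = 278.5 MPa, ρ = 8600 kg/m³
  candidate G: σ_y = 63.10 MPa, ρ = 1217 kg/m³
  candidate S: σ_y = 54.40 MPa, ρ = 2490 kg/m³
  candidate J: σ_y = 993.0 MPa, ρ = 4500 kg/m³
  candidate D: σ_y = 514.0 MPa, ρ = 10200 kg/m³
  candidate P: σ_y = 453.0 MPa, ρ = 3133 kg/m³
  candidate J: M = 22.1×10⁻³
  candidate P: M = 18.8×10⁻³
  candidate G: M = 13.0×10⁻³
  candidate D: M = 6.29×10⁻³
  candidate S: M = 5.77×10⁻³
  candidate H: M = 4.96×10⁻³
Candidate J ranks first.

candidate J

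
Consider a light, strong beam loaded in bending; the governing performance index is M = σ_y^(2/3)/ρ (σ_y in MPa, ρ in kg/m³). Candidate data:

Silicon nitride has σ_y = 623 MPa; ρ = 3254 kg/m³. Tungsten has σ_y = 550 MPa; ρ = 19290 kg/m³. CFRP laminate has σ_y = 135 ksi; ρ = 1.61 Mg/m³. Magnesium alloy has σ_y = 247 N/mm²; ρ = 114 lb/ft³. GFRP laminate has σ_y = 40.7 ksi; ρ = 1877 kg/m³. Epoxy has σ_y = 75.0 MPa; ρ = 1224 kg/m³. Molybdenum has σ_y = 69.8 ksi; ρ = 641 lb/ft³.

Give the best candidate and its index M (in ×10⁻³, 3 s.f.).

CFRP laminate, M = 59.2×10⁻³

Convert each candidate to consistent units, then evaluate M:
  silicon nitride: σ_y = 623.0 MPa, ρ = 3254 kg/m³
  tungsten: σ_y = 550.0 MPa, ρ = 19290 kg/m³
  CFRP laminate: σ_y = 930.8 MPa, ρ = 1610 kg/m³
  magnesium alloy: σ_y = 247.0 MPa, ρ = 1826 kg/m³
  GFRP laminate: σ_y = 280.6 MPa, ρ = 1877 kg/m³
  epoxy: σ_y = 75.00 MPa, ρ = 1224 kg/m³
  molybdenum: σ_y = 481.3 MPa, ρ = 10270 kg/m³
  CFRP laminate: M = 59.2×10⁻³
  GFRP laminate: M = 22.8×10⁻³
  silicon nitride: M = 22.4×10⁻³
  magnesium alloy: M = 21.6×10⁻³
  epoxy: M = 14.5×10⁻³
  molybdenum: M = 5.98×10⁻³
  tungsten: M = 3.48×10⁻³
The maximum is for CFRP laminate.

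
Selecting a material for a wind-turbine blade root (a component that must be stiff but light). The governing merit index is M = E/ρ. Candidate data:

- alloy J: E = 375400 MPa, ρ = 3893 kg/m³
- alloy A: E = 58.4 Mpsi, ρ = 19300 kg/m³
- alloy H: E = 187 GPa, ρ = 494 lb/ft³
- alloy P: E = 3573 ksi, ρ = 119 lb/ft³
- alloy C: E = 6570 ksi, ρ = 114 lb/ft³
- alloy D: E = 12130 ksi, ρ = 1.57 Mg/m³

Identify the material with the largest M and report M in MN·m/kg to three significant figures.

Putting every candidate on a common basis:
  alloy J: E = 375.4 GPa, ρ = 3893 kg/m³
  alloy A: E = 402.7 GPa, ρ = 19300 kg/m³
  alloy H: E = 187.0 GPa, ρ = 7913 kg/m³
  alloy P: E = 24.63 GPa, ρ = 1906 kg/m³
  alloy C: E = 45.30 GPa, ρ = 1826 kg/m³
  alloy D: E = 83.63 GPa, ρ = 1570 kg/m³
  alloy J: M = 96.4 MN·m/kg
  alloy D: M = 53.3 MN·m/kg
  alloy C: M = 24.8 MN·m/kg
  alloy H: M = 23.6 MN·m/kg
  alloy A: M = 20.9 MN·m/kg
  alloy P: M = 12.9 MN·m/kg
The maximum is for alloy J.

alloy J, M = 96.4 MN·m/kg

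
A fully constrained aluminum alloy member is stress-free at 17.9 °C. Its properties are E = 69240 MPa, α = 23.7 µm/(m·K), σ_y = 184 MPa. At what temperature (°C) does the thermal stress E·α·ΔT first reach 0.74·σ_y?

101 °C

E = 69240 MPa = 69.24 GPa.
E·α·ΔT = 136.2 MPa ⇒ ΔT = 136.2 / (69.24×10³ × 23.7×10⁻⁶) = 82.97 K.
T = 17.9 + 82.97 = 100.9 °C.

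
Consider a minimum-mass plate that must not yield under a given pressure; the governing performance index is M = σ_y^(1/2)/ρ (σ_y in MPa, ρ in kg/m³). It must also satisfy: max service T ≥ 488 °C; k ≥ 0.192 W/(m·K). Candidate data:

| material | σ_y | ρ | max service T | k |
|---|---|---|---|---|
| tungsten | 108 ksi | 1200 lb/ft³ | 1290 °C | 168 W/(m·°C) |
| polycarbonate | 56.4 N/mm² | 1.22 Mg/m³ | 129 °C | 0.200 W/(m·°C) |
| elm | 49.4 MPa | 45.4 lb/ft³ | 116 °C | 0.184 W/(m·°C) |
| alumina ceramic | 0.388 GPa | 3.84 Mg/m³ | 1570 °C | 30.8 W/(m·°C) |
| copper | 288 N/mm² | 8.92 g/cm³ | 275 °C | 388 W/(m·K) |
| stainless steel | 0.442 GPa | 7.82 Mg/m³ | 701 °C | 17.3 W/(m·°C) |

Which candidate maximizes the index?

alumina ceramic

Screen on constraints: max service T ≥ 488 °C; k ≥ 0.192 W/(m·K). Survivors: tungsten, alumina ceramic, stainless steel.
Convert each candidate to consistent units, then evaluate M:
  tungsten: σ_y = 744.6 MPa, ρ = 19220 kg/m³
  alumina ceramic: σ_y = 388.0 MPa, ρ = 3840 kg/m³
  stainless steel: σ_y = 442.0 MPa, ρ = 7820 kg/m³
  alumina ceramic: M = 5.13×10⁻³
  stainless steel: M = 2.69×10⁻³
  tungsten: M = 1.42×10⁻³
The maximum is for alumina ceramic.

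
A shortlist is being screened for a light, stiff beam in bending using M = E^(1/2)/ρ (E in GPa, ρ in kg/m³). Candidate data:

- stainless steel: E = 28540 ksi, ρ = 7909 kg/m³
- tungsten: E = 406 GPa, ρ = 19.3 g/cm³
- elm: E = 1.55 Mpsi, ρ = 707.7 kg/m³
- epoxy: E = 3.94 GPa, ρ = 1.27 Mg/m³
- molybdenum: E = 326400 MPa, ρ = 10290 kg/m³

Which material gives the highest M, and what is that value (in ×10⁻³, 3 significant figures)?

In SI units:
  stainless steel: E = 196.8 GPa, ρ = 7909 kg/m³
  tungsten: E = 406.0 GPa, ρ = 19300 kg/m³
  elm: E = 10.69 GPa, ρ = 707.7 kg/m³
  epoxy: E = 3.940 GPa, ρ = 1270 kg/m³
  molybdenum: E = 326.4 GPa, ρ = 10290 kg/m³
  elm: M = 4.62×10⁻³
  stainless steel: M = 1.77×10⁻³
  molybdenum: M = 1.76×10⁻³
  epoxy: M = 1.56×10⁻³
  tungsten: M = 1.04×10⁻³
Elm ranks first.

elm, M = 4.62×10⁻³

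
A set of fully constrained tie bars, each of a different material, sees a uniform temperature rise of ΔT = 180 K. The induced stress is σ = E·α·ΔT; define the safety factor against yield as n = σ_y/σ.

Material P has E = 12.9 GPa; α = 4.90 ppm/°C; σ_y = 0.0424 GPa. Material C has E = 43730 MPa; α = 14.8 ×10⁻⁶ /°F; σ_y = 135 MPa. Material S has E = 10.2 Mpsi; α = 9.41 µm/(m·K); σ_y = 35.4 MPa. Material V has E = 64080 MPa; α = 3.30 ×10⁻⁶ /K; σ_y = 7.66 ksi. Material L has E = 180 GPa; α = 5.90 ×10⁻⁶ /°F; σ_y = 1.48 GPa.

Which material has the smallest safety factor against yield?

material S

In consistent units (E in GPa, α in ×10⁻⁶/K, σ_y in MPa):
  material P: E = 12.90, α = 4.90, σ_y = 42.40 → σ = 11.4 MPa, n = 3.73
  material C: E = 43.73, α = 26.6, σ_y = 135.0 → σ = 210 MPa, n = 0.644
  material S: E = 70.33, α = 9.41, σ_y = 35.40 → σ = 119 MPa, n = 0.297
  material V: E = 64.08, α = 3.30, σ_y = 52.81 → σ = 38.1 MPa, n = 1.39
  material L: E = 180.0, α = 10.6, σ_y = 1480 → σ = 344 MPa, n = 4.30
Smallest n: material S with n = 0.297.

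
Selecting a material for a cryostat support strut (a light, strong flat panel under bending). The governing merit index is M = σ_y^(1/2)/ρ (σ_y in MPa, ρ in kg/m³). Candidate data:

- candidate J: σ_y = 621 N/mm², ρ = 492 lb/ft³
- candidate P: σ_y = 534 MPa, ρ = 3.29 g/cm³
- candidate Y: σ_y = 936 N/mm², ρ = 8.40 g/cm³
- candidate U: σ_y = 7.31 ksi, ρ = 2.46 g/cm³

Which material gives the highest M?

Convert each candidate to consistent units, then evaluate M:
  candidate J: σ_y = 621.0 MPa, ρ = 7881 kg/m³
  candidate P: σ_y = 534.0 MPa, ρ = 3290 kg/m³
  candidate Y: σ_y = 936.0 MPa, ρ = 8400 kg/m³
  candidate U: σ_y = 50.40 MPa, ρ = 2460 kg/m³
  candidate P: M = 7.02×10⁻³
  candidate Y: M = 3.64×10⁻³
  candidate J: M = 3.16×10⁻³
  candidate U: M = 2.89×10⁻³
Candidate P ranks first.

candidate P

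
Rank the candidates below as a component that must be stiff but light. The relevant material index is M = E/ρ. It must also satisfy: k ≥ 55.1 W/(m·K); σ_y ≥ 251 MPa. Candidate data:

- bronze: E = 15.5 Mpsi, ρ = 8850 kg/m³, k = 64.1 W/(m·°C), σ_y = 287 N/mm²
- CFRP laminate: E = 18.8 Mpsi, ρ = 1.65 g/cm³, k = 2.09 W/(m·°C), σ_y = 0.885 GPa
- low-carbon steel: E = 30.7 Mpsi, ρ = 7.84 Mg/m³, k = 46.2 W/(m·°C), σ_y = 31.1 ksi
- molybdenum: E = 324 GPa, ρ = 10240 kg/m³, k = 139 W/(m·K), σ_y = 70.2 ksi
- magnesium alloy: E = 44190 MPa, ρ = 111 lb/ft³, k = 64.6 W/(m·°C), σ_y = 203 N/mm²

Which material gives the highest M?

Screen on constraints: k ≥ 55.1 W/(m·K); σ_y ≥ 251 MPa. Survivors: bronze, molybdenum.
Convert each candidate to consistent units, then evaluate M:
  bronze: E = 106.9 GPa, ρ = 8850 kg/m³
  molybdenum: E = 324.0 GPa, ρ = 10240 kg/m³
  molybdenum: M = 31.6 MN·m/kg
  bronze: M = 12.1 MN·m/kg
Highest index: molybdenum.

molybdenum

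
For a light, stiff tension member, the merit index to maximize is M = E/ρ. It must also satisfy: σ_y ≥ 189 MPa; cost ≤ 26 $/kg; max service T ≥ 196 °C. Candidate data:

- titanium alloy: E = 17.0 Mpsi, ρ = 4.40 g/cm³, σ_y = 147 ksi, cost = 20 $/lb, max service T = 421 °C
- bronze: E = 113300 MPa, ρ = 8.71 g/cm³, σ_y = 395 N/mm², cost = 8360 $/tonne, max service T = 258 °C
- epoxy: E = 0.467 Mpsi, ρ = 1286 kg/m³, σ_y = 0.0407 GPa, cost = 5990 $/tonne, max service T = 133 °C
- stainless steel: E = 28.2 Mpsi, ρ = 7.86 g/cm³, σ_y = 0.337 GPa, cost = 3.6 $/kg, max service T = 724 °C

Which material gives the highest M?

stainless steel

Screen on constraints: σ_y ≥ 189 MPa; cost ≤ 26 $/kg; max service T ≥ 196 °C. Survivors: bronze, stainless steel.
Convert each candidate to consistent units, then evaluate M:
  bronze: E = 113.3 GPa, ρ = 8710 kg/m³
  stainless steel: E = 194.4 GPa, ρ = 7860 kg/m³
  stainless steel: M = 24.7 MN·m/kg
  bronze: M = 13.0 MN·m/kg
The maximum is for stainless steel.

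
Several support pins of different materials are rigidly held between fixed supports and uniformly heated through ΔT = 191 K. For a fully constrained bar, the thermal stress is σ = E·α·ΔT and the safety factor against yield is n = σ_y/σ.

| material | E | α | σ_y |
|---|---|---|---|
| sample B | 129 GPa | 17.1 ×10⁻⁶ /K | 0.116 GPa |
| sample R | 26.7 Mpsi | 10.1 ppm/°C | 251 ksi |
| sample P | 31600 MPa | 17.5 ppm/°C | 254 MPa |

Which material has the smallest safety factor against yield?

sample B

Converting E to GPa, α to ×10⁻⁶/K, σ_y to MPa, then σ and n for each:
  sample B: E = 129.0, α = 17.1, σ_y = 116.0 → σ = 421 MPa, n = 0.275
  sample R: E = 184.1, α = 10.1, σ_y = 1731 → σ = 355 MPa, n = 4.87
  sample P: E = 31.60, α = 17.5, σ_y = 254.0 → σ = 106 MPa, n = 2.40
The minimum is sample B at n = 0.275.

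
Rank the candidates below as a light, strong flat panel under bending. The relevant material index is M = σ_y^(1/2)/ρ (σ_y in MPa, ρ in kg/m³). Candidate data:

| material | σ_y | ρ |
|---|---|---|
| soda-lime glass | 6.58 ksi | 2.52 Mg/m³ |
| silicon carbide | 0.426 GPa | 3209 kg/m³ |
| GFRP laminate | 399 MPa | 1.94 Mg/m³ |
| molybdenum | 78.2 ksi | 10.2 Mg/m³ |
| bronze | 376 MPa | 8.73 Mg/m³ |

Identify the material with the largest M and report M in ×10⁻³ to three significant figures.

GFRP laminate, M = 10.3×10⁻³

Normalizing units and computing the index:
  soda-lime glass: σ_y = 45.37 MPa, ρ = 2520 kg/m³
  silicon carbide: σ_y = 426.0 MPa, ρ = 3209 kg/m³
  GFRP laminate: σ_y = 399.0 MPa, ρ = 1940 kg/m³
  molybdenum: σ_y = 539.2 MPa, ρ = 10200 kg/m³
  bronze: σ_y = 376.0 MPa, ρ = 8730 kg/m³
  GFRP laminate: M = 10.3×10⁻³
  silicon carbide: M = 6.43×10⁻³
  soda-lime glass: M = 2.67×10⁻³
  molybdenum: M = 2.28×10⁻³
  bronze: M = 2.22×10⁻³
Highest index: GFRP laminate.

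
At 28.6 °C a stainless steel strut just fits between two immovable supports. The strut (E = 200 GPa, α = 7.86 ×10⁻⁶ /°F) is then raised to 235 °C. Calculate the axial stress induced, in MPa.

584 MPa

α = 7.86×10⁻⁶/°F × 9/5 = 14.1×10⁻⁶/K.
ΔT = 206.4 K. Constrained thermal stress σ = E·α·ΔT = 200.0×10³ MPa × 14.1×10⁻⁶ × 206.4 = 584 MPa (compressive).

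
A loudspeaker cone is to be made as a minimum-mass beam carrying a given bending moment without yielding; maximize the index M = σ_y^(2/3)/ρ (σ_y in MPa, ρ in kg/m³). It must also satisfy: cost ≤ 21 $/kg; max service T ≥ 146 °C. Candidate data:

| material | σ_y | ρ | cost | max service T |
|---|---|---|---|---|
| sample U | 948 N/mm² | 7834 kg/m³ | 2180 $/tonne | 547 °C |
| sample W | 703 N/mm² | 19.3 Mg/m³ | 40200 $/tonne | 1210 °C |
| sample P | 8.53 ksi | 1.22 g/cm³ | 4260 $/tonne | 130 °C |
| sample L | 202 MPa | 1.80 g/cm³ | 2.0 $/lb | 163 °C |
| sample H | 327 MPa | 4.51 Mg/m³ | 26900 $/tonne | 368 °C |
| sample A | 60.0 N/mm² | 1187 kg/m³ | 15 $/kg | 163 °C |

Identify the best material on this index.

sample L

Screen on constraints: cost ≤ 21 $/kg; max service T ≥ 146 °C. Survivors: sample U, sample L, sample A.
Convert each candidate to consistent units, then evaluate M:
  sample U: σ_y = 948.0 MPa, ρ = 7834 kg/m³
  sample L: σ_y = 202.0 MPa, ρ = 1800 kg/m³
  sample A: σ_y = 60.00 MPa, ρ = 1187 kg/m³
  sample L: M = 19.1×10⁻³
  sample A: M = 12.9×10⁻³
  sample U: M = 12.3×10⁻³
The maximum is for sample L.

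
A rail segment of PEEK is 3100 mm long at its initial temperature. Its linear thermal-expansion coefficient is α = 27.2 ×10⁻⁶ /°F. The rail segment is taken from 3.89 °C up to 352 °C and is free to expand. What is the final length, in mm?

3152.8 mm

Convert α: 27.2×10⁻⁶/°F × (9/5) = 49.0×10⁻⁶/K.
ΔT = 352 − 3.89 = 348.1 K.
ΔL = α·L₀·ΔT = 49.0×10⁻⁶ × 3100 mm × 348.1 K = 52.8 mm.
L = L₀ + ΔL = 3100 + 52.8 = 3152.8 mm.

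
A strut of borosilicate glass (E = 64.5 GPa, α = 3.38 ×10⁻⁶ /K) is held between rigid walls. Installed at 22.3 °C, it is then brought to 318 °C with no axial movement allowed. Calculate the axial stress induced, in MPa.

64.5 MPa

ΔT = 295.7 K. Constrained thermal stress σ = E·α·ΔT = 64.50×10³ MPa × 3.38×10⁻⁶ × 295.7 = 64.5 MPa (compressive).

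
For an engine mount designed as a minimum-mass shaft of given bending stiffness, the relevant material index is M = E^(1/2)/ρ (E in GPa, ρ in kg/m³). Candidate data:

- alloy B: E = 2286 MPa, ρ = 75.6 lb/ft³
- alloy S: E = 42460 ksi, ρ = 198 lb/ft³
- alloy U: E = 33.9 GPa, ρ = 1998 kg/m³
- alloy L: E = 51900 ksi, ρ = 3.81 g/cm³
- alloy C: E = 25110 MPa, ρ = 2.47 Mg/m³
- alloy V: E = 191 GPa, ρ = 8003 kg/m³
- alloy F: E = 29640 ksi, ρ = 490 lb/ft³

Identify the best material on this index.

Putting every candidate on a common basis:
  alloy B: E = 2.286 GPa, ρ = 1211 kg/m³
  alloy S: E = 292.8 GPa, ρ = 3172 kg/m³
  alloy U: E = 33.90 GPa, ρ = 1998 kg/m³
  alloy L: E = 357.8 GPa, ρ = 3810 kg/m³
  alloy C: E = 25.11 GPa, ρ = 2470 kg/m³
  alloy V: E = 191.0 GPa, ρ = 8003 kg/m³
  alloy F: E = 204.4 GPa, ρ = 7849 kg/m³
  alloy S: M = 5.39×10⁻³
  alloy L: M = 4.96×10⁻³
  alloy U: M = 2.91×10⁻³
  alloy C: M = 2.03×10⁻³
  alloy F: M = 1.82×10⁻³
  alloy V: M = 1.73×10⁻³
  alloy B: M = 1.25×10⁻³
The maximum is for alloy S.

alloy S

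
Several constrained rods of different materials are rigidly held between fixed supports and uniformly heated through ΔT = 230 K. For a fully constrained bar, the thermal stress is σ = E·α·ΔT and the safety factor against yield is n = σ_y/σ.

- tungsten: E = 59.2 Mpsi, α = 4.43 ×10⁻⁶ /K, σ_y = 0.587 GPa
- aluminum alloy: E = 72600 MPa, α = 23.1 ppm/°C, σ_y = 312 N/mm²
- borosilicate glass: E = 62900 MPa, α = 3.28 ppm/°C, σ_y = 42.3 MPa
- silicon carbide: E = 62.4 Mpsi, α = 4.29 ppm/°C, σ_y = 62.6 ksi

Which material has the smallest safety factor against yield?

aluminum alloy

Per material, after unit conversion:
  tungsten: E = 408.2, α = 4.43, σ_y = 587.0 → σ = 416 MPa, n = 1.41
  aluminum alloy: E = 72.60, α = 23.1, σ_y = 312.0 → σ = 386 MPa, n = 0.809
  borosilicate glass: E = 62.90, α = 3.28, σ_y = 42.30 → σ = 47.5 MPa, n = 0.891
  silicon carbide: E = 430.2, α = 4.29, σ_y = 431.6 → σ = 425 MPa, n = 1.02
Aluminum alloy has the lowest safety factor, n = 0.809.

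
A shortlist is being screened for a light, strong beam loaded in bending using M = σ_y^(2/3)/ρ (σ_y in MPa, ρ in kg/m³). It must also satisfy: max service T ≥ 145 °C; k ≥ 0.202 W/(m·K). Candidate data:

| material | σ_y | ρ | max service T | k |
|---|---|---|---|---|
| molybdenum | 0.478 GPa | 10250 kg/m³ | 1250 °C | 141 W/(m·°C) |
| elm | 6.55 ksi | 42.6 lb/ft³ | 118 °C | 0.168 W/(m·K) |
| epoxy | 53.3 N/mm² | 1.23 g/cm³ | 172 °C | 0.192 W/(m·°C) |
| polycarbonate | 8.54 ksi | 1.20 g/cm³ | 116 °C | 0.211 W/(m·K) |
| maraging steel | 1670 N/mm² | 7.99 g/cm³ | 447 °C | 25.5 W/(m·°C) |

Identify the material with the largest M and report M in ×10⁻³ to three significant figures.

maraging steel, M = 17.6×10⁻³

Screen on constraints: max service T ≥ 145 °C; k ≥ 0.202 W/(m·K). Survivors: molybdenum, maraging steel.
In SI units:
  molybdenum: σ_y = 478.0 MPa, ρ = 10250 kg/m³
  maraging steel: σ_y = 1670 MPa, ρ = 7990 kg/m³
  maraging steel: M = 17.6×10⁻³
  molybdenum: M = 5.96×10⁻³
Highest index: maraging steel.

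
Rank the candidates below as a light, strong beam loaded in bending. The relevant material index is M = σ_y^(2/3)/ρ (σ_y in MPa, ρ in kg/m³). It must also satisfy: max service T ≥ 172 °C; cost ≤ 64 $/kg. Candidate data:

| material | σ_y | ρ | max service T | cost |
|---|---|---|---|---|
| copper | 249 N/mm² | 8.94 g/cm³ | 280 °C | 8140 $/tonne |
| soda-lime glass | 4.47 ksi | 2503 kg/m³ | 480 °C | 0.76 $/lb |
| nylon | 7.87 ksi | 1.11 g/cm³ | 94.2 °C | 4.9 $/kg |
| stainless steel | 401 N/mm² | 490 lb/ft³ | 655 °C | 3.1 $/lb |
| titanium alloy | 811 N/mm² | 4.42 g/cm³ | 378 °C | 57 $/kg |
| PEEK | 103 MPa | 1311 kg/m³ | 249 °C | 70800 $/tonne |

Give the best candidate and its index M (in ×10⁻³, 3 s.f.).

titanium alloy, M = 19.7×10⁻³

Screen on constraints: max service T ≥ 172 °C; cost ≤ 64 $/kg. Survivors: copper, soda-lime glass, stainless steel, titanium alloy.
In SI units:
  copper: σ_y = 249.0 MPa, ρ = 8940 kg/m³
  soda-lime glass: σ_y = 30.82 MPa, ρ = 2503 kg/m³
  stainless steel: σ_y = 401.0 MPa, ρ = 7849 kg/m³
  titanium alloy: σ_y = 811.0 MPa, ρ = 4420 kg/m³
  titanium alloy: M = 19.7×10⁻³
  stainless steel: M = 6.93×10⁻³
  copper: M = 4.43×10⁻³
  soda-lime glass: M = 3.93×10⁻³
Titanium alloy ranks first.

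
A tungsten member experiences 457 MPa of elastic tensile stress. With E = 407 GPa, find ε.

1.12×10⁻³

ε = σ/E = 457 / 407000 = 1.12×10⁻³.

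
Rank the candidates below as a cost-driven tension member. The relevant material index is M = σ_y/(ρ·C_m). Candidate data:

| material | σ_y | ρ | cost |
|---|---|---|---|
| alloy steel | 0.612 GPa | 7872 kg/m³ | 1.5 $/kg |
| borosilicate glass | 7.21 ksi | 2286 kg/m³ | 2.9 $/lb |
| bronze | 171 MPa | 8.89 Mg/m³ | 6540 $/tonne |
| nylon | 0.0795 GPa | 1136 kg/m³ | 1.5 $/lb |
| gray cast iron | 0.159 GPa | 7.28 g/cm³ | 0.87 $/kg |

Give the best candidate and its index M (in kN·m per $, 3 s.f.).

Normalizing units and computing the index:
  alloy steel: σ_y = 612.0 MPa, ρ = 7872 kg/m³, cost = 1.500 $/kg
  borosilicate glass: σ_y = 49.71 MPa, ρ = 2286 kg/m³, cost = 6.393 $/kg
  bronze: σ_y = 171.0 MPa, ρ = 8890 kg/m³, cost = 6.540 $/kg
  nylon: σ_y = 79.50 MPa, ρ = 1136 kg/m³, cost = 3.307 $/kg
  gray cast iron: σ_y = 159.0 MPa, ρ = 7280 kg/m³, cost = 0.8700 $/kg
  alloy steel: M = 51.8 kN·m per $
  gray cast iron: M = 25.1 kN·m per $
  nylon: M = 21.2 kN·m per $
  borosilicate glass: M = 3.40 kN·m per $
  bronze: M = 2.94 kN·m per $
Alloy steel has the largest M.

alloy steel, M = 51.8 kN·m per $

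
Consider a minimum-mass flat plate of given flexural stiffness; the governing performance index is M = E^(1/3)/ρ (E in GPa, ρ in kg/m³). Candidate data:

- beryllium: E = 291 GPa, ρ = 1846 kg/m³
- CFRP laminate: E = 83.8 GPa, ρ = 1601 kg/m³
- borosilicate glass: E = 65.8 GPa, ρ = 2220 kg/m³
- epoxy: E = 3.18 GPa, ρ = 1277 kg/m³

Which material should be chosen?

Computing M directly (units already consistent):
  beryllium: M = 3.59×10⁻³
  CFRP laminate: M = 2.73×10⁻³
  borosilicate glass: M = 1.82×10⁻³
  epoxy: M = 1.15×10⁻³
The maximum is for beryllium.

beryllium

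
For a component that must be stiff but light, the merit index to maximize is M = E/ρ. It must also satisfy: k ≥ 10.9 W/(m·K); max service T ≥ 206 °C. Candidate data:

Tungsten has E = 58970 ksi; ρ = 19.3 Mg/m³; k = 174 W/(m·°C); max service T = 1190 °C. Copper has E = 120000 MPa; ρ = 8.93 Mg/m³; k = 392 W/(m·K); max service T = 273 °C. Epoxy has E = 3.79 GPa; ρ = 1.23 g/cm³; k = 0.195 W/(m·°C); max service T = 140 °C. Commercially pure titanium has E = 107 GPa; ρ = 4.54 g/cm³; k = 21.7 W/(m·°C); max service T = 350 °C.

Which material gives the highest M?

Screen on constraints: k ≥ 10.9 W/(m·K); max service T ≥ 206 °C. Survivors: tungsten, copper, commercially pure titanium.
Putting every candidate on a common basis:
  tungsten: E = 406.6 GPa, ρ = 19300 kg/m³
  copper: E = 120.0 GPa, ρ = 8930 kg/m³
  commercially pure titanium: E = 107.0 GPa, ρ = 4540 kg/m³
  commercially pure titanium: M = 23.6 MN·m/kg
  tungsten: M = 21.1 MN·m/kg
  copper: M = 13.4 MN·m/kg
The maximum is for commercially pure titanium.

commercially pure titanium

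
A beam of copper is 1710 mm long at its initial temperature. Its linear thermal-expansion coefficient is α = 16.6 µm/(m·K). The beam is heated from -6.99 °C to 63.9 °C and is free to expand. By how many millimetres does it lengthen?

2.01 mm

ΔT = 63.9 − (-6.99) = 70.89 K.
ΔL = α·L₀·ΔT = 16.6×10⁻⁶ × 1710 mm × 70.89 K = 2.01 mm.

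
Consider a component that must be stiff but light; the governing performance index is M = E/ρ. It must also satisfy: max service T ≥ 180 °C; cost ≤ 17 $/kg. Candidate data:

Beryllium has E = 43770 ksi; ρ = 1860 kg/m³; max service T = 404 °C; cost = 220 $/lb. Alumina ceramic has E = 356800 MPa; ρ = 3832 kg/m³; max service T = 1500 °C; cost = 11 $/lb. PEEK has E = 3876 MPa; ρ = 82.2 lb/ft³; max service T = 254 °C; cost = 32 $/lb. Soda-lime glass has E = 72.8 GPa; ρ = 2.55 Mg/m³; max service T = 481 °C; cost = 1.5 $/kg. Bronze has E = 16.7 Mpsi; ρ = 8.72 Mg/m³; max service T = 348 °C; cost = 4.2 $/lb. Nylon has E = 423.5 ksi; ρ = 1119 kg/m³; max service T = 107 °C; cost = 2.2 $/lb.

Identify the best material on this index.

Screen on constraints: max service T ≥ 180 °C; cost ≤ 17 $/kg. Survivors: soda-lime glass, bronze.
In SI units:
  soda-lime glass: E = 72.80 GPa, ρ = 2550 kg/m³
  bronze: E = 115.1 GPa, ρ = 8720 kg/m³
  soda-lime glass: M = 28.5 MN·m/kg
  bronze: M = 13.2 MN·m/kg
Highest index: soda-lime glass.

soda-lime glass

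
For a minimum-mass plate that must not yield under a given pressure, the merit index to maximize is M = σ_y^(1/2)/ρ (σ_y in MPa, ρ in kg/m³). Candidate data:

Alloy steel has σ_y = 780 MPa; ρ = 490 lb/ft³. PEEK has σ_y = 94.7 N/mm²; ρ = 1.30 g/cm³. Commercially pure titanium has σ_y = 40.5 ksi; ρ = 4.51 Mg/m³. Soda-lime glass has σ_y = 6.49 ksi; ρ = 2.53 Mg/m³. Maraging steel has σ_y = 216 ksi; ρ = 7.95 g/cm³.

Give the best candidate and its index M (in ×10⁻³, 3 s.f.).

PEEK, M = 7.49×10⁻³

After converting to SI:
  alloy steel: σ_y = 780.0 MPa, ρ = 7849 kg/m³
  PEEK: σ_y = 94.70 MPa, ρ = 1300 kg/m³
  commercially pure titanium: σ_y = 279.2 MPa, ρ = 4510 kg/m³
  soda-lime glass: σ_y = 44.75 MPa, ρ = 2530 kg/m³
  maraging steel: σ_y = 1489 MPa, ρ = 7950 kg/m³
  PEEK: M = 7.49×10⁻³
  maraging steel: M = 4.85×10⁻³
  commercially pure titanium: M = 3.71×10⁻³
  alloy steel: M = 3.56×10⁻³
  soda-lime glass: M = 2.64×10⁻³
Highest index: PEEK.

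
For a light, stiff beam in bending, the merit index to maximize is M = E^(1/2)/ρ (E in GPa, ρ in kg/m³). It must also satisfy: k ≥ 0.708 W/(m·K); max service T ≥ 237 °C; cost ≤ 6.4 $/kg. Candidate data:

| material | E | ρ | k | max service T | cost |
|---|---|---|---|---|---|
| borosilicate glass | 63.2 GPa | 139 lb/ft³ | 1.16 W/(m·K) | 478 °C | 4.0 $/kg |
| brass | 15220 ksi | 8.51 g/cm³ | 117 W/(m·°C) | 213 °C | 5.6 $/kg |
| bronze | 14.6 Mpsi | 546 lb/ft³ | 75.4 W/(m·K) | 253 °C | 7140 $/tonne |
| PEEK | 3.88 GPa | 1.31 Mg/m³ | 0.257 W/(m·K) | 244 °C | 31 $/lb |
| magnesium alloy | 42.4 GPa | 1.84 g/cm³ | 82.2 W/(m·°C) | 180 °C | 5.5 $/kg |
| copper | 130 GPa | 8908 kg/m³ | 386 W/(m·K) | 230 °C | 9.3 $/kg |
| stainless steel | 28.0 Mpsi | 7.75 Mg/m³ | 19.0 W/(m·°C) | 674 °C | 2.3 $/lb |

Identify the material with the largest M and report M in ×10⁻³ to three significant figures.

Screen on constraints: k ≥ 0.708 W/(m·K); max service T ≥ 237 °C; cost ≤ 6.4 $/kg. Survivors: borosilicate glass, stainless steel.
Normalizing units and computing the index:
  borosilicate glass: E = 63.20 GPa, ρ = 2227 kg/m³
  stainless steel: E = 193.1 GPa, ρ = 7750 kg/m³
  borosilicate glass: M = 3.57×10⁻³
  stainless steel: M = 1.79×10⁻³
The maximum is for borosilicate glass.

borosilicate glass, M = 3.57×10⁻³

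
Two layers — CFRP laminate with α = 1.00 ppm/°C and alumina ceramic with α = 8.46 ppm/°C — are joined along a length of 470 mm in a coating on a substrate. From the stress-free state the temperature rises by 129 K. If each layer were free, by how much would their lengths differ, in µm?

452 µm

Δα = |1.00 − 8.46|×10⁻⁶/K = 7.46×10⁻⁶/K.
ΔL_mismatch = Δα·L·ΔT = 7.46×10⁻⁶ × 470.0 mm × 129.0 K = 452 µm.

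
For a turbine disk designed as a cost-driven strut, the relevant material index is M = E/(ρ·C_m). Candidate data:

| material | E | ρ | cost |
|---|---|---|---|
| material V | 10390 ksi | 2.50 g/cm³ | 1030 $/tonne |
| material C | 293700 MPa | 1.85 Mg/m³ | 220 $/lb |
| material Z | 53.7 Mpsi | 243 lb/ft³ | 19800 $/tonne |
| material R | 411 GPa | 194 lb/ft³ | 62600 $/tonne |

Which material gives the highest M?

material V

After converting to SI:
  material V: E = 71.64 GPa, ρ = 2500 kg/m³, cost = 1.030 $/kg
  material C: E = 293.7 GPa, ρ = 1850 kg/m³, cost = 485.0 $/kg
  material Z: E = 370.2 GPa, ρ = 3892 kg/m³, cost = 19.80 $/kg
  material R: E = 411.0 GPa, ρ = 3108 kg/m³, cost = 62.60 $/kg
  material V: M = 27.8 MN·m per $
  material Z: M = 4.80 MN·m per $
  material R: M = 2.11 MN·m per $
  material C: M = 0.327 MN·m per $
Highest index: material V.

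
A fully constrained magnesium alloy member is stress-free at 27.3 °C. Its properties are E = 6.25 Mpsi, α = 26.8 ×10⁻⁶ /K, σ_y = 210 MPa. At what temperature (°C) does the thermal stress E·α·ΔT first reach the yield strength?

E = 6.25 Mpsi = 43.09 GPa.
E·α·ΔT = 210.0 MPa ⇒ ΔT = 210.0 / (43.09×10³ × 26.8×10⁻⁶) = 181.8 K.
T = 27.3 + 181.8 = 209.1 °C.

209 °C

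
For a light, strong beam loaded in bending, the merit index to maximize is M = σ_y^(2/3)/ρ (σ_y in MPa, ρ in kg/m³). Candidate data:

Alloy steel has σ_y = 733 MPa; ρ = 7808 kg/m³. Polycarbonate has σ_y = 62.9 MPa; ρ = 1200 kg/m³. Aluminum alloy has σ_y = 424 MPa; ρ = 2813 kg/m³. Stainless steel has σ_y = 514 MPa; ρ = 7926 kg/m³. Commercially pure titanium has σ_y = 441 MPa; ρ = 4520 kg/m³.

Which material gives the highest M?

Per-candidate index values:
  aluminum alloy: M = 20.1×10⁻³
  polycarbonate: M = 13.2×10⁻³
  commercially pure titanium: M = 12.8×10⁻³
  alloy steel: M = 10.4×10⁻³
  stainless steel: M = 8.10×10⁻³
Aluminum alloy has the largest M.

aluminum alloy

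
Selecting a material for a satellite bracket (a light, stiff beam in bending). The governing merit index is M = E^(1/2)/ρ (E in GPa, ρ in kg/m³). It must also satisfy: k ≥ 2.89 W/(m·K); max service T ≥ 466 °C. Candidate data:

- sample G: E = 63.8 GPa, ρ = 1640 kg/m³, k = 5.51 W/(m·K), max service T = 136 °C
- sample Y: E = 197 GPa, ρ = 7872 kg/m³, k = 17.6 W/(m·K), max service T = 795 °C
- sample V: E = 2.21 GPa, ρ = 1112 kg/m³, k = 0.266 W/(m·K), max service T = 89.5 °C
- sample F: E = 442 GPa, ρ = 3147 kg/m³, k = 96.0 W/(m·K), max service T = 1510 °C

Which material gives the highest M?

sample F

Screen on constraints: k ≥ 2.89 W/(m·K); max service T ≥ 466 °C. Survivors: sample Y, sample F.
Evaluate M for each candidate:
  sample F: M = 6.68×10⁻³
  sample Y: M = 1.78×10⁻³
Highest index: sample F.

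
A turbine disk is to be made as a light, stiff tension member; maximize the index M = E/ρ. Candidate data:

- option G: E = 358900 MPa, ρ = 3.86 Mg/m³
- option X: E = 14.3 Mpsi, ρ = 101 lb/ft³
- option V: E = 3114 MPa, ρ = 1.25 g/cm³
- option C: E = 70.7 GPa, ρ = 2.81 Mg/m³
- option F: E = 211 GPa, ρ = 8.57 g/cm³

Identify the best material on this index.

option G

After converting to SI:
  option G: E = 358.9 GPa, ρ = 3860 kg/m³
  option X: E = 98.60 GPa, ρ = 1618 kg/m³
  option V: E = 3.114 GPa, ρ = 1250 kg/m³
  option C: E = 70.70 GPa, ρ = 2810 kg/m³
  option F: E = 211.0 GPa, ρ = 8570 kg/m³
  option G: M = 93.0 MN·m/kg
  option X: M = 60.9 MN·m/kg
  option C: M = 25.2 MN·m/kg
  option F: M = 24.6 MN·m/kg
  option V: M = 2.49 MN·m/kg
Highest index: option G.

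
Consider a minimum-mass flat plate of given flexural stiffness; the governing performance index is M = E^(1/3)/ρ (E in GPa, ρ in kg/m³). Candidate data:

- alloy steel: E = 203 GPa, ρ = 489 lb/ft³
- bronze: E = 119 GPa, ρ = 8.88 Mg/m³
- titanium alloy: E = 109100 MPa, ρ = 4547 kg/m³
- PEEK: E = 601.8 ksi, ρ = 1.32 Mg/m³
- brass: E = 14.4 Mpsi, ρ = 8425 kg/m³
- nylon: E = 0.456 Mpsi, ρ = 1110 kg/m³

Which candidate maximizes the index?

Normalizing units and computing the index:
  alloy steel: E = 203.0 GPa, ρ = 7833 kg/m³
  bronze: E = 119.0 GPa, ρ = 8880 kg/m³
  titanium alloy: E = 109.1 GPa, ρ = 4547 kg/m³
  PEEK: E = 4.149 GPa, ρ = 1320 kg/m³
  brass: E = 99.28 GPa, ρ = 8425 kg/m³
  nylon: E = 3.144 GPa, ρ = 1110 kg/m³
  nylon: M = 1.32×10⁻³
  PEEK: M = 1.22×10⁻³
  titanium alloy: M = 1.05×10⁻³
  alloy steel: M = 0.750×10⁻³
  bronze: M = 0.554×10⁻³
  brass: M = 0.550×10⁻³
Nylon ranks first.

nylon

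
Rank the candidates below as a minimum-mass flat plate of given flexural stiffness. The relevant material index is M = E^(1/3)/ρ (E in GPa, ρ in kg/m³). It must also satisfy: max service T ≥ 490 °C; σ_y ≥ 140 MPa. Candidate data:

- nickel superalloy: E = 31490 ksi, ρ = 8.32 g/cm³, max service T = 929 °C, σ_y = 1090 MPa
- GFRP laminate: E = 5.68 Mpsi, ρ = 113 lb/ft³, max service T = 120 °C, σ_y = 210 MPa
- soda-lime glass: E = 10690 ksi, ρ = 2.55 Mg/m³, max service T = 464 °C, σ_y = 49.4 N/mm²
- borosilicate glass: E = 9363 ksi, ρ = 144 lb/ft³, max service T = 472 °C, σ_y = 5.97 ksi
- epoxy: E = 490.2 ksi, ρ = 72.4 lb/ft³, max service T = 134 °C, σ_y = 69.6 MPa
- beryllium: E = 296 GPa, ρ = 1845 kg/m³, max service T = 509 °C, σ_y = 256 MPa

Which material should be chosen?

Screen on constraints: max service T ≥ 490 °C; σ_y ≥ 140 MPa. Survivors: nickel superalloy, beryllium.
Convert each candidate to consistent units, then evaluate M:
  nickel superalloy: E = 217.1 GPa, ρ = 8320 kg/m³
  beryllium: E = 296.0 GPa, ρ = 1845 kg/m³
  beryllium: M = 3.61×10⁻³
  nickel superalloy: M = 0.722×10⁻³
Highest index: beryllium.

beryllium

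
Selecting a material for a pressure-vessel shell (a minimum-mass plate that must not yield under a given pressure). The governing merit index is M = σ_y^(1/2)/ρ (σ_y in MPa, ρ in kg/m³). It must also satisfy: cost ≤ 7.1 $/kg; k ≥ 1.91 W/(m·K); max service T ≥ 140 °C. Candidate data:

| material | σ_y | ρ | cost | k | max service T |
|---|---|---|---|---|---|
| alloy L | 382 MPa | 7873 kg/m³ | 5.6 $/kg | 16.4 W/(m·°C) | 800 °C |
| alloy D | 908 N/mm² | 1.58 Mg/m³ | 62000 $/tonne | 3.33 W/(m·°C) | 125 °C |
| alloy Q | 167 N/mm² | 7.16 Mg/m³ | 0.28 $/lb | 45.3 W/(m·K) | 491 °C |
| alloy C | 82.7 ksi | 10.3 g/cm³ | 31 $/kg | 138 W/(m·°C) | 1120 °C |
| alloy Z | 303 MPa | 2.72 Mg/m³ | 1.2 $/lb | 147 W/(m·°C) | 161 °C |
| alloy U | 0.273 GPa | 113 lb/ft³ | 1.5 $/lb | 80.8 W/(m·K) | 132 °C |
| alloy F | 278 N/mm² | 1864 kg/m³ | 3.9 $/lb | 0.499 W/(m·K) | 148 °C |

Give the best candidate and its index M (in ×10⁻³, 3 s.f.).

alloy Z, M = 6.40×10⁻³

Screen on constraints: cost ≤ 7.1 $/kg; k ≥ 1.91 W/(m·K); max service T ≥ 140 °C. Survivors: alloy L, alloy Q, alloy Z.
After converting to SI:
  alloy L: σ_y = 382.0 MPa, ρ = 7873 kg/m³
  alloy Q: σ_y = 167.0 MPa, ρ = 7160 kg/m³
  alloy Z: σ_y = 303.0 MPa, ρ = 2720 kg/m³
  alloy Z: M = 6.40×10⁻³
  alloy L: M = 2.48×10⁻³
  alloy Q: M = 1.80×10⁻³
Alloy Z ranks first.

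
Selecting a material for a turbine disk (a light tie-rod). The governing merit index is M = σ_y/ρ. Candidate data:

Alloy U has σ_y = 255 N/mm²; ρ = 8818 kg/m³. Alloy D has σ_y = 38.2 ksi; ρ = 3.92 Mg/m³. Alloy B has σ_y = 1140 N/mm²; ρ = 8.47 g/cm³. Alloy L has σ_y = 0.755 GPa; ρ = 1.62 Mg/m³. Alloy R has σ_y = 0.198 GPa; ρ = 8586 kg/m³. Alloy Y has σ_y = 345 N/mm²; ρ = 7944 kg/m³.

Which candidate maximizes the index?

Putting every candidate on a common basis:
  alloy U: σ_y = 255.0 MPa, ρ = 8818 kg/m³
  alloy D: σ_y = 263.4 MPa, ρ = 3920 kg/m³
  alloy B: σ_y = 1140 MPa, ρ = 8470 kg/m³
  alloy L: σ_y = 755.0 MPa, ρ = 1620 kg/m³
  alloy R: σ_y = 198.0 MPa, ρ = 8586 kg/m³
  alloy Y: σ_y = 345.0 MPa, ρ = 7944 kg/m³
  alloy L: M = 466 kN·m/kg
  alloy B: M = 135 kN·m/kg
  alloy D: M = 67.2 kN·m/kg
  alloy Y: M = 43.4 kN·m/kg
  alloy U: M = 28.9 kN·m/kg
  alloy R: M = 23.1 kN·m/kg
Alloy L ranks first.

alloy L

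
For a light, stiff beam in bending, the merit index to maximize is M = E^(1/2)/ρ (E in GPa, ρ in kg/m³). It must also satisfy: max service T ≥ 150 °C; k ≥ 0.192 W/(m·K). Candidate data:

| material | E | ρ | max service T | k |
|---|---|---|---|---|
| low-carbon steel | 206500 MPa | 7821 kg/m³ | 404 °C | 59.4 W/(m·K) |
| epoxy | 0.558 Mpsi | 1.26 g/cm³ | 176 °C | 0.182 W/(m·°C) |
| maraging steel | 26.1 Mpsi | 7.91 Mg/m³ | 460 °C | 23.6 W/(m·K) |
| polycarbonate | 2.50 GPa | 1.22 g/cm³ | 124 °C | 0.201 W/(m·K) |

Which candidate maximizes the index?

low-carbon steel

Screen on constraints: max service T ≥ 150 °C; k ≥ 0.192 W/(m·K). Survivors: low-carbon steel, maraging steel.
Normalizing units and computing the index:
  low-carbon steel: E = 206.5 GPa, ρ = 7821 kg/m³
  maraging steel: E = 180.0 GPa, ρ = 7910 kg/m³
  low-carbon steel: M = 1.84×10⁻³
  maraging steel: M = 1.70×10⁻³
Highest index: low-carbon steel.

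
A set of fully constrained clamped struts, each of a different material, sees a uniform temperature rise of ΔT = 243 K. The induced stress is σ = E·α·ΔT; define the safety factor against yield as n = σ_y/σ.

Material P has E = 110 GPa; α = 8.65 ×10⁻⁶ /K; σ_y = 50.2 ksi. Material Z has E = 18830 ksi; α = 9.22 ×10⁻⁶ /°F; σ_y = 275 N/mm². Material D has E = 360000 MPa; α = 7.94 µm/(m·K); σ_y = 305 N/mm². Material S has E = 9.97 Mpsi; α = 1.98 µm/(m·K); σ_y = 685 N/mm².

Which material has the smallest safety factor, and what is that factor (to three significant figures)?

Per material, after unit conversion:
  material P: E = 110.0, α = 8.65, σ_y = 346.1 → σ = 231 MPa, n = 1.50
  material Z: E = 129.8, α = 16.6, σ_y = 275.0 → σ = 524 MPa, n = 0.525
  material D: E = 360.0, α = 7.94, σ_y = 305.0 → σ = 695 MPa, n = 0.439
  material S: E = 68.74, α = 1.98, σ_y = 685.0 → σ = 33.1 MPa, n = 20.7
Material D has the lowest safety factor, n = 0.439.

material D, n = 0.439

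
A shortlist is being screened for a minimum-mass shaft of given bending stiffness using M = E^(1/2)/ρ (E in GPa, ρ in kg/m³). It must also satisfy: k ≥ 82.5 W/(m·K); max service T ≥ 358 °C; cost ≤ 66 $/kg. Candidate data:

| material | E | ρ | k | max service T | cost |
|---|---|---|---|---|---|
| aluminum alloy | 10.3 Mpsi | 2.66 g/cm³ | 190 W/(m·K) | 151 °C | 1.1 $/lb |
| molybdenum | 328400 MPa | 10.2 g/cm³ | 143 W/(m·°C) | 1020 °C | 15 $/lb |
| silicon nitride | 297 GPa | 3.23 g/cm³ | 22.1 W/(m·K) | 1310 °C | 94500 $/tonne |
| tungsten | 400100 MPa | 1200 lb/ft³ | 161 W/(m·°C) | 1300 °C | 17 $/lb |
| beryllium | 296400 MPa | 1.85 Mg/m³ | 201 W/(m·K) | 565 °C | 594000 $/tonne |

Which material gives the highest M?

Screen on constraints: k ≥ 82.5 W/(m·K); max service T ≥ 358 °C; cost ≤ 66 $/kg. Survivors: molybdenum, tungsten.
Normalizing units and computing the index:
  molybdenum: E = 328.4 GPa, ρ = 10200 kg/m³
  tungsten: E = 400.1 GPa, ρ = 19220 kg/m³
  molybdenum: M = 1.78×10⁻³
  tungsten: M = 1.04×10⁻³
Molybdenum has the largest M.

molybdenum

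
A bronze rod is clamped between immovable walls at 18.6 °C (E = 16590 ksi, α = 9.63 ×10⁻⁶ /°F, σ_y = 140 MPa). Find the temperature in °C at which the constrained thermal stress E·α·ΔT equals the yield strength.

89.2 °C

E = 16590 ksi = 114.4 GPa.
α = 9.63×10⁻⁶/°F × 9/5 = 17.3×10⁻⁶/K.
E·α·ΔT = 140.0 MPa ⇒ ΔT = 140.0 / (114.4×10³ × 17.3×10⁻⁶) = 70.61 K.
T = 18.6 + 70.61 = 89.21 °C.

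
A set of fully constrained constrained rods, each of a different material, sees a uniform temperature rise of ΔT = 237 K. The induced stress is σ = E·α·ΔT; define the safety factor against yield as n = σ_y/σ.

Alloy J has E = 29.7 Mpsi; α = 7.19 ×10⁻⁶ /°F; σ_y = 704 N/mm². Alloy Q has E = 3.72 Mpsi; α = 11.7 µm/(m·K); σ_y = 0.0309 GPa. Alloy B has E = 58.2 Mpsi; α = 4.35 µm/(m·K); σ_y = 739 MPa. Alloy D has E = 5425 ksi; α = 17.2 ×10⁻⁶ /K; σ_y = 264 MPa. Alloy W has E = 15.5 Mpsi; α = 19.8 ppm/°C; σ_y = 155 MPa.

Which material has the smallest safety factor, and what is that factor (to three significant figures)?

alloy W, n = 0.309

Converting E to GPa, α to ×10⁻⁶/K, σ_y to MPa, then σ and n for each:
  alloy J: E = 204.8, α = 12.9, σ_y = 704.0 → σ = 628 MPa, n = 1.12
  alloy Q: E = 25.65, α = 11.7, σ_y = 30.90 → σ = 71.1 MPa, n = 0.434
  alloy B: E = 401.3, α = 4.35, σ_y = 739.0 → σ = 414 MPa, n = 1.79
  alloy D: E = 37.40, α = 17.2, σ_y = 264.0 → σ = 152 MPa, n = 1.73
  alloy W: E = 106.9, α = 19.8, σ_y = 155.0 → σ = 501 MPa, n = 0.309
Alloy W has the lowest safety factor, n = 0.309.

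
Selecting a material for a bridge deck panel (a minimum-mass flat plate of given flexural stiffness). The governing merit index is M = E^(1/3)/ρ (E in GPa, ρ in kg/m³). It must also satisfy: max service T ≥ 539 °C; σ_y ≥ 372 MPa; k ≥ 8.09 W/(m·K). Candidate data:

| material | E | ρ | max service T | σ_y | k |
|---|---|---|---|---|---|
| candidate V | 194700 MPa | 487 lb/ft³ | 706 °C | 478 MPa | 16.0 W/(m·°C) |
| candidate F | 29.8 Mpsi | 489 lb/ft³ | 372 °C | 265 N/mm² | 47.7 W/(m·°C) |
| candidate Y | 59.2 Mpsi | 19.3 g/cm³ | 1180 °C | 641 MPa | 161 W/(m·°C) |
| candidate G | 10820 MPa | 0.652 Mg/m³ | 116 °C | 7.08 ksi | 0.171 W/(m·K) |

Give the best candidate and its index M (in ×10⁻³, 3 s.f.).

candidate V, M = 0.743×10⁻³

Screen on constraints: max service T ≥ 539 °C; σ_y ≥ 372 MPa; k ≥ 8.09 W/(m·K). Survivors: candidate V, candidate Y.
In SI units:
  candidate V: E = 194.7 GPa, ρ = 7801 kg/m³
  candidate Y: E = 408.2 GPa, ρ = 19300 kg/m³
  candidate V: M = 0.743×10⁻³
  candidate Y: M = 0.384×10⁻³
Candidate V ranks first.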